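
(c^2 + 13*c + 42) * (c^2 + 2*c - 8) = c^4 + 15*c^3 + 60*c^2 - 20*c - 336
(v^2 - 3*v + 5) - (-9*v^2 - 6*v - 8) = 10*v^2 + 3*v + 13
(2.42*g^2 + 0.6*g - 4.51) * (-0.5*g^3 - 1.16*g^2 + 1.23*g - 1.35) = -1.21*g^5 - 3.1072*g^4 + 4.5356*g^3 + 2.7026*g^2 - 6.3573*g + 6.0885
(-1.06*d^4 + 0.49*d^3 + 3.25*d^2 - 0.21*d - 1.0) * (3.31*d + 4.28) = -3.5086*d^5 - 2.9149*d^4 + 12.8547*d^3 + 13.2149*d^2 - 4.2088*d - 4.28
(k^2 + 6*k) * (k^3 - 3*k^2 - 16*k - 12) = k^5 + 3*k^4 - 34*k^3 - 108*k^2 - 72*k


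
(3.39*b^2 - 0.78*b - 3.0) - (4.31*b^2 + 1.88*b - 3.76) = -0.919999999999999*b^2 - 2.66*b + 0.76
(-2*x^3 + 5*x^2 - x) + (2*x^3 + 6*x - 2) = 5*x^2 + 5*x - 2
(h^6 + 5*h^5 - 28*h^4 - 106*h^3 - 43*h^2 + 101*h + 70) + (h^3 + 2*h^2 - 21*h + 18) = h^6 + 5*h^5 - 28*h^4 - 105*h^3 - 41*h^2 + 80*h + 88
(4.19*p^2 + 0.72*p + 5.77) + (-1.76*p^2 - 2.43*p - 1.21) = 2.43*p^2 - 1.71*p + 4.56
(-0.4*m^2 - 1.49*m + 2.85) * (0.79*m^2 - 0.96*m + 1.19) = -0.316*m^4 - 0.7931*m^3 + 3.2059*m^2 - 4.5091*m + 3.3915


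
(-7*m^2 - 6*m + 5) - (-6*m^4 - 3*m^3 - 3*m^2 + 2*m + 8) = 6*m^4 + 3*m^3 - 4*m^2 - 8*m - 3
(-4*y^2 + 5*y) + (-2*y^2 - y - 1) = -6*y^2 + 4*y - 1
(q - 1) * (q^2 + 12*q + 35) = q^3 + 11*q^2 + 23*q - 35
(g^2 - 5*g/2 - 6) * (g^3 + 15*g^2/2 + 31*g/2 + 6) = g^5 + 5*g^4 - 37*g^3/4 - 311*g^2/4 - 108*g - 36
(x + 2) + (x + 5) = 2*x + 7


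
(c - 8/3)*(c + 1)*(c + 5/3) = c^3 - 49*c/9 - 40/9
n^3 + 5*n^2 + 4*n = n*(n + 1)*(n + 4)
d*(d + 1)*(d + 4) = d^3 + 5*d^2 + 4*d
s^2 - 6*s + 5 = (s - 5)*(s - 1)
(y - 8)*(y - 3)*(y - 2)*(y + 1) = y^4 - 12*y^3 + 33*y^2 - 2*y - 48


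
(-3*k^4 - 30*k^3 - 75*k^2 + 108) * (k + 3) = -3*k^5 - 39*k^4 - 165*k^3 - 225*k^2 + 108*k + 324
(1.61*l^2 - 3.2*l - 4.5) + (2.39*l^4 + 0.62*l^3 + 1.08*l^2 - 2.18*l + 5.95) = 2.39*l^4 + 0.62*l^3 + 2.69*l^2 - 5.38*l + 1.45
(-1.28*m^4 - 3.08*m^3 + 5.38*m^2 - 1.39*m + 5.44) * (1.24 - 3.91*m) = 5.0048*m^5 + 10.4556*m^4 - 24.855*m^3 + 12.1061*m^2 - 22.994*m + 6.7456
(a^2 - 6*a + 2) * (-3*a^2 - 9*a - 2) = -3*a^4 + 9*a^3 + 46*a^2 - 6*a - 4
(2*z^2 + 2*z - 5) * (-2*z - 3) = -4*z^3 - 10*z^2 + 4*z + 15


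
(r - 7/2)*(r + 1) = r^2 - 5*r/2 - 7/2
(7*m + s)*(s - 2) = 7*m*s - 14*m + s^2 - 2*s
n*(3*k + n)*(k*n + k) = 3*k^2*n^2 + 3*k^2*n + k*n^3 + k*n^2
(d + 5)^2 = d^2 + 10*d + 25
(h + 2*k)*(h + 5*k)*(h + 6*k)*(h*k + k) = h^4*k + 13*h^3*k^2 + h^3*k + 52*h^2*k^3 + 13*h^2*k^2 + 60*h*k^4 + 52*h*k^3 + 60*k^4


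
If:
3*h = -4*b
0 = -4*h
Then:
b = 0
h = 0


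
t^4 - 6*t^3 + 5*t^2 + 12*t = t*(t - 4)*(t - 3)*(t + 1)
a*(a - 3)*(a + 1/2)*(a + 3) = a^4 + a^3/2 - 9*a^2 - 9*a/2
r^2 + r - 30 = (r - 5)*(r + 6)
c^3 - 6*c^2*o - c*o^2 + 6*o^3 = (c - 6*o)*(c - o)*(c + o)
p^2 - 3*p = p*(p - 3)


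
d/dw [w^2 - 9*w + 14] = 2*w - 9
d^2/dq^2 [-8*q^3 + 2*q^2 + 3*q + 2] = 4 - 48*q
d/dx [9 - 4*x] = -4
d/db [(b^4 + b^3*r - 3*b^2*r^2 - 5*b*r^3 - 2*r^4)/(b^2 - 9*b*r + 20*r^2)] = 2*(b^5 - 13*b^4*r + 31*b^3*r^2 + 46*b^2*r^3 - 58*b*r^4 - 59*r^5)/(b^4 - 18*b^3*r + 121*b^2*r^2 - 360*b*r^3 + 400*r^4)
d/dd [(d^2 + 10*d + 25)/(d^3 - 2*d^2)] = (-d^3 - 20*d^2 - 55*d + 100)/(d^3*(d^2 - 4*d + 4))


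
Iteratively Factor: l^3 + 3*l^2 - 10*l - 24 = (l + 4)*(l^2 - l - 6) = (l + 2)*(l + 4)*(l - 3)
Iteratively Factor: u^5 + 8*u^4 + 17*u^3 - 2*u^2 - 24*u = (u + 4)*(u^4 + 4*u^3 + u^2 - 6*u) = (u + 3)*(u + 4)*(u^3 + u^2 - 2*u) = (u + 2)*(u + 3)*(u + 4)*(u^2 - u) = (u - 1)*(u + 2)*(u + 3)*(u + 4)*(u)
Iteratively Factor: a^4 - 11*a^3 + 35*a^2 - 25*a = (a)*(a^3 - 11*a^2 + 35*a - 25) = a*(a - 1)*(a^2 - 10*a + 25) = a*(a - 5)*(a - 1)*(a - 5)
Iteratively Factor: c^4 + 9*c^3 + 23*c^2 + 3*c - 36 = (c - 1)*(c^3 + 10*c^2 + 33*c + 36) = (c - 1)*(c + 4)*(c^2 + 6*c + 9) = (c - 1)*(c + 3)*(c + 4)*(c + 3)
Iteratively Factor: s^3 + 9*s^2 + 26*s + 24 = (s + 4)*(s^2 + 5*s + 6) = (s + 2)*(s + 4)*(s + 3)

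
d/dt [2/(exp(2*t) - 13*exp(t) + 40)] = (26 - 4*exp(t))*exp(t)/(exp(2*t) - 13*exp(t) + 40)^2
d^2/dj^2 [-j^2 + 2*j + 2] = -2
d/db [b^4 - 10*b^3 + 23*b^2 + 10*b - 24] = 4*b^3 - 30*b^2 + 46*b + 10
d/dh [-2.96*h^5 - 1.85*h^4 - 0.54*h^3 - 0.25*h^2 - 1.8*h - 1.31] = -14.8*h^4 - 7.4*h^3 - 1.62*h^2 - 0.5*h - 1.8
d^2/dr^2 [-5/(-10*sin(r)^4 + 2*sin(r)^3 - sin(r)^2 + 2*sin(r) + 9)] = (-8000*sin(r)^8 + 2300*sin(r)^7 + 9220*sin(r)^6 - 2990*sin(r)^5 - 6120*sin(r)^4 + 280*sin(r)^3 + 5350*sin(r)^2 - 510*sin(r) + 130)/((sin(r)^2 + 1)^3*(10*sin(r)^2 - 2*sin(r) - 9)^3)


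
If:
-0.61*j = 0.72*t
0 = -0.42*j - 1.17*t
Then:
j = 0.00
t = 0.00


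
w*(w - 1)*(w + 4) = w^3 + 3*w^2 - 4*w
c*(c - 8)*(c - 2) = c^3 - 10*c^2 + 16*c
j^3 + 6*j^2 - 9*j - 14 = (j - 2)*(j + 1)*(j + 7)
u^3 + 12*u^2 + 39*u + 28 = (u + 1)*(u + 4)*(u + 7)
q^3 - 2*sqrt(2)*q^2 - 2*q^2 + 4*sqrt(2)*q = q*(q - 2)*(q - 2*sqrt(2))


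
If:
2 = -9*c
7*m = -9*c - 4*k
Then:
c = -2/9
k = 1/2 - 7*m/4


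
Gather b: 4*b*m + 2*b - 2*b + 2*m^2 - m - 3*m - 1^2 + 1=4*b*m + 2*m^2 - 4*m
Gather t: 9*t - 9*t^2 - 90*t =-9*t^2 - 81*t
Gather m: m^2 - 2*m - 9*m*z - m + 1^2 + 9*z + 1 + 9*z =m^2 + m*(-9*z - 3) + 18*z + 2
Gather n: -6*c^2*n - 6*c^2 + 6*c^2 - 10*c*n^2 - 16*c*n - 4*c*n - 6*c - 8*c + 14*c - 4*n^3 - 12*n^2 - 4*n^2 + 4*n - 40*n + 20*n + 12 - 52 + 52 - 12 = -4*n^3 + n^2*(-10*c - 16) + n*(-6*c^2 - 20*c - 16)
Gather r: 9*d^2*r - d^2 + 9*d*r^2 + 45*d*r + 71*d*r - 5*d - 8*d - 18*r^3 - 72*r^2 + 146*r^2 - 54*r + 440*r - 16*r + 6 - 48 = -d^2 - 13*d - 18*r^3 + r^2*(9*d + 74) + r*(9*d^2 + 116*d + 370) - 42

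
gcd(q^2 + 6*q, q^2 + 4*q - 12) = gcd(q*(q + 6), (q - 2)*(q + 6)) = q + 6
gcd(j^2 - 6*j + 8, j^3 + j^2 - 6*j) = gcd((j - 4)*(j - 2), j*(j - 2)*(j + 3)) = j - 2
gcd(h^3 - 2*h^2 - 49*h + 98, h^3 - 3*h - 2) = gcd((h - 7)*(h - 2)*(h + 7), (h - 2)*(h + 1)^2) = h - 2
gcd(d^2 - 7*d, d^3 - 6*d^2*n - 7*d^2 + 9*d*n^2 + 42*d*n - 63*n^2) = d - 7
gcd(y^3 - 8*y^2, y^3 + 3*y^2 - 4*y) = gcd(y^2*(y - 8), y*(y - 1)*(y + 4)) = y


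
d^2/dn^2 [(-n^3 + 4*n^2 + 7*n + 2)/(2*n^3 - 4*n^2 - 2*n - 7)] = 2*(8*n^6 + 72*n^5 - 156*n^4 + 396*n^3 + 282*n^2 - 603*n + 50)/(8*n^9 - 48*n^8 + 72*n^7 - 52*n^6 + 264*n^5 - 216*n^4 - 50*n^3 - 672*n^2 - 294*n - 343)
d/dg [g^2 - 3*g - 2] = 2*g - 3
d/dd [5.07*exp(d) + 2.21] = 5.07*exp(d)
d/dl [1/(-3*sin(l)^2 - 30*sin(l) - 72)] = 2*(sin(l) + 5)*cos(l)/(3*(sin(l)^2 + 10*sin(l) + 24)^2)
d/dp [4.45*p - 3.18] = 4.45000000000000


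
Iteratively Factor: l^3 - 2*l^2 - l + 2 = (l + 1)*(l^2 - 3*l + 2) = (l - 1)*(l + 1)*(l - 2)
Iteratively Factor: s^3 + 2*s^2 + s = (s + 1)*(s^2 + s) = s*(s + 1)*(s + 1)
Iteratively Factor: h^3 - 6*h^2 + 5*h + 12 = (h - 3)*(h^2 - 3*h - 4) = (h - 3)*(h + 1)*(h - 4)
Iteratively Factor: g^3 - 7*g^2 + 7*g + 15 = (g - 3)*(g^2 - 4*g - 5) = (g - 3)*(g + 1)*(g - 5)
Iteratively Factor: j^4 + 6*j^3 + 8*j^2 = (j + 2)*(j^3 + 4*j^2) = j*(j + 2)*(j^2 + 4*j) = j^2*(j + 2)*(j + 4)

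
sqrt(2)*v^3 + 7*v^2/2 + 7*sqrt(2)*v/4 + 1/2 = (v + sqrt(2)/2)*(v + sqrt(2))*(sqrt(2)*v + 1/2)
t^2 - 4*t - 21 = (t - 7)*(t + 3)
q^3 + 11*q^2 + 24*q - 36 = (q - 1)*(q + 6)^2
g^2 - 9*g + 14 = (g - 7)*(g - 2)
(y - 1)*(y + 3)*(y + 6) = y^3 + 8*y^2 + 9*y - 18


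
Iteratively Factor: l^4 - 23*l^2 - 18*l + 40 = (l - 1)*(l^3 + l^2 - 22*l - 40) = (l - 1)*(l + 2)*(l^2 - l - 20) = (l - 1)*(l + 2)*(l + 4)*(l - 5)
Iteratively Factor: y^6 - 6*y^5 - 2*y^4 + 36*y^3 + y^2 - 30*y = (y - 3)*(y^5 - 3*y^4 - 11*y^3 + 3*y^2 + 10*y) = (y - 3)*(y + 1)*(y^4 - 4*y^3 - 7*y^2 + 10*y) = (y - 3)*(y - 1)*(y + 1)*(y^3 - 3*y^2 - 10*y) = (y - 3)*(y - 1)*(y + 1)*(y + 2)*(y^2 - 5*y) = y*(y - 3)*(y - 1)*(y + 1)*(y + 2)*(y - 5)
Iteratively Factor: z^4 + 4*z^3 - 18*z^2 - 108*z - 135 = (z + 3)*(z^3 + z^2 - 21*z - 45) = (z + 3)^2*(z^2 - 2*z - 15) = (z - 5)*(z + 3)^2*(z + 3)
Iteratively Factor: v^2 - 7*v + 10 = (v - 5)*(v - 2)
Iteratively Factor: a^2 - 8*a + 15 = (a - 3)*(a - 5)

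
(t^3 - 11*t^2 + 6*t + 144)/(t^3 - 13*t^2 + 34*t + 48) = (t + 3)/(t + 1)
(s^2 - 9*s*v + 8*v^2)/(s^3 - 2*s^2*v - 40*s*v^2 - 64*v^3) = (s - v)/(s^2 + 6*s*v + 8*v^2)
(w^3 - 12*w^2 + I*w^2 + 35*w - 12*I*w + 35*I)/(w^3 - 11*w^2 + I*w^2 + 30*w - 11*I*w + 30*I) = (w - 7)/(w - 6)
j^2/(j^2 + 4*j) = j/(j + 4)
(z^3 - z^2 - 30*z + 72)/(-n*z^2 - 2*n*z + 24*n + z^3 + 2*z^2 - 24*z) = (z - 3)/(-n + z)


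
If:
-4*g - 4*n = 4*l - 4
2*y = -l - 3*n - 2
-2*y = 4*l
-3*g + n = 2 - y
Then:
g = -7/5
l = 23/15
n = 13/15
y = -46/15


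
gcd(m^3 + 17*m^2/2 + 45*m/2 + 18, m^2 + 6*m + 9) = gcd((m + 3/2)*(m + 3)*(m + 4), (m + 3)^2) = m + 3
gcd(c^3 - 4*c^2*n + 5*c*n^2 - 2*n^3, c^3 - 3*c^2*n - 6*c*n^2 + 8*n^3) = c - n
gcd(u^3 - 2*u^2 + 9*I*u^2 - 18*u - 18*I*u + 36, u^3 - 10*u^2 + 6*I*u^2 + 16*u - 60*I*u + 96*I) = u^2 + u*(-2 + 6*I) - 12*I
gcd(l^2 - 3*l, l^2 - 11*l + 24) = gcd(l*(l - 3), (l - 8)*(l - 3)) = l - 3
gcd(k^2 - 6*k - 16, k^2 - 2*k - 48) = k - 8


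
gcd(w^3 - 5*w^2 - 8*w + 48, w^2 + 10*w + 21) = w + 3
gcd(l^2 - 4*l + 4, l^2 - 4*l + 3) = 1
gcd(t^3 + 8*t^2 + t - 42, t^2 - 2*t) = t - 2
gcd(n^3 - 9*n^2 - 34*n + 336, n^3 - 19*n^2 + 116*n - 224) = n^2 - 15*n + 56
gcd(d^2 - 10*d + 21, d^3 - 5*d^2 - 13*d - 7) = d - 7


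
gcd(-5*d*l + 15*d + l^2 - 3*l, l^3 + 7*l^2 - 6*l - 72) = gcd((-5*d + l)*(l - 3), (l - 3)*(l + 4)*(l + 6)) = l - 3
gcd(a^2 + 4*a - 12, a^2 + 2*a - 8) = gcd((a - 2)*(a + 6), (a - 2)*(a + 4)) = a - 2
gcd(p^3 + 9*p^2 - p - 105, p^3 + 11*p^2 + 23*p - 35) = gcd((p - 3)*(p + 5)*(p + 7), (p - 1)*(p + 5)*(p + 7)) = p^2 + 12*p + 35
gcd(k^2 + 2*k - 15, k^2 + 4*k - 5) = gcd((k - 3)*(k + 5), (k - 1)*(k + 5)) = k + 5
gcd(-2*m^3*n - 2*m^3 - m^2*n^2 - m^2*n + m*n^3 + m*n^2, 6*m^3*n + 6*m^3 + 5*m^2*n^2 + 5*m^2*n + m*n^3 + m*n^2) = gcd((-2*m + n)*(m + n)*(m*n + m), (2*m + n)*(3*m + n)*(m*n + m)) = m*n + m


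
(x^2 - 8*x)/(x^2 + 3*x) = (x - 8)/(x + 3)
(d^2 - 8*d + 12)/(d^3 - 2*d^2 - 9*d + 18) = (d - 6)/(d^2 - 9)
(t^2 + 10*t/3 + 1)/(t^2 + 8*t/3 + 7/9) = 3*(t + 3)/(3*t + 7)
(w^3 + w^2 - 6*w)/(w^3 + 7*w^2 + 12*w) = (w - 2)/(w + 4)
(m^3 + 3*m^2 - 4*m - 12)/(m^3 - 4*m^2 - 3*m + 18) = (m^2 + m - 6)/(m^2 - 6*m + 9)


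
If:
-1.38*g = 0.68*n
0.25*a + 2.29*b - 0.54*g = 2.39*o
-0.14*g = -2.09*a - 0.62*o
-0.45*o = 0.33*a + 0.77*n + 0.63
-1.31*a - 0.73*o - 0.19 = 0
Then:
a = 0.20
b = -0.61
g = 0.27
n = -0.54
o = -0.62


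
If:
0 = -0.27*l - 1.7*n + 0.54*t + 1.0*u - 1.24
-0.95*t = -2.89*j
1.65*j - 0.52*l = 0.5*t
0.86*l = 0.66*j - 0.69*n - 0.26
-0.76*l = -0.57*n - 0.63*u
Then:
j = 1.37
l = 0.34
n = 0.51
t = 4.17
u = -0.05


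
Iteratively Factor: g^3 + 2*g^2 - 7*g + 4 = (g + 4)*(g^2 - 2*g + 1) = (g - 1)*(g + 4)*(g - 1)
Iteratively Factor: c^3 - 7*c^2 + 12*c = (c - 3)*(c^2 - 4*c) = c*(c - 3)*(c - 4)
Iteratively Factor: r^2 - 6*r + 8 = (r - 2)*(r - 4)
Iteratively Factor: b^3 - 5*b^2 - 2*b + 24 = (b + 2)*(b^2 - 7*b + 12) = (b - 4)*(b + 2)*(b - 3)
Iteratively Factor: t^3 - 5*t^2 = (t)*(t^2 - 5*t) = t*(t - 5)*(t)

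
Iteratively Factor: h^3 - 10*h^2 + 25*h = (h - 5)*(h^2 - 5*h) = h*(h - 5)*(h - 5)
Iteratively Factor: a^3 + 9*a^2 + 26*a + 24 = (a + 2)*(a^2 + 7*a + 12) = (a + 2)*(a + 4)*(a + 3)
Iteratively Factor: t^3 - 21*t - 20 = (t + 4)*(t^2 - 4*t - 5) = (t - 5)*(t + 4)*(t + 1)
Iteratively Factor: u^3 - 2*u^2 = (u)*(u^2 - 2*u) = u^2*(u - 2)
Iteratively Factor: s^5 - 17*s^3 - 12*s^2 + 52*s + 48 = (s + 2)*(s^4 - 2*s^3 - 13*s^2 + 14*s + 24) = (s + 2)*(s + 3)*(s^3 - 5*s^2 + 2*s + 8) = (s + 1)*(s + 2)*(s + 3)*(s^2 - 6*s + 8) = (s - 2)*(s + 1)*(s + 2)*(s + 3)*(s - 4)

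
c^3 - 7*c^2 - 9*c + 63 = (c - 7)*(c - 3)*(c + 3)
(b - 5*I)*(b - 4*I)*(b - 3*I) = b^3 - 12*I*b^2 - 47*b + 60*I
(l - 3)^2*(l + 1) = l^3 - 5*l^2 + 3*l + 9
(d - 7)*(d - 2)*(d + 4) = d^3 - 5*d^2 - 22*d + 56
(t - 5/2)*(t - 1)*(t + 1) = t^3 - 5*t^2/2 - t + 5/2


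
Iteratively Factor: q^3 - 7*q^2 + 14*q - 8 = (q - 2)*(q^2 - 5*q + 4) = (q - 4)*(q - 2)*(q - 1)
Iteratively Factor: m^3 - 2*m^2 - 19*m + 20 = (m + 4)*(m^2 - 6*m + 5) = (m - 5)*(m + 4)*(m - 1)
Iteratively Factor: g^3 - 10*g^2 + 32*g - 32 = (g - 2)*(g^2 - 8*g + 16) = (g - 4)*(g - 2)*(g - 4)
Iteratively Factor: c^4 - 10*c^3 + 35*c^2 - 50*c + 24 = (c - 3)*(c^3 - 7*c^2 + 14*c - 8) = (c - 3)*(c - 1)*(c^2 - 6*c + 8) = (c - 4)*(c - 3)*(c - 1)*(c - 2)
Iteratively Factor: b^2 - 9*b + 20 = (b - 5)*(b - 4)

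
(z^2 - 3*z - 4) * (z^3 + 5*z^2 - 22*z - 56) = z^5 + 2*z^4 - 41*z^3 - 10*z^2 + 256*z + 224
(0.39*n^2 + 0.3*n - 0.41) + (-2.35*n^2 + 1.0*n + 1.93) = -1.96*n^2 + 1.3*n + 1.52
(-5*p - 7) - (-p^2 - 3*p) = p^2 - 2*p - 7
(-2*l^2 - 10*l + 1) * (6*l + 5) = -12*l^3 - 70*l^2 - 44*l + 5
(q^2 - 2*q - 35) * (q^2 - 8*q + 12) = q^4 - 10*q^3 - 7*q^2 + 256*q - 420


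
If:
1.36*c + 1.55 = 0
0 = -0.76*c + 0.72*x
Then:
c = -1.14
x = -1.20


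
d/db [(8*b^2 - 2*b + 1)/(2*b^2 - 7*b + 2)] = (-52*b^2 + 28*b + 3)/(4*b^4 - 28*b^3 + 57*b^2 - 28*b + 4)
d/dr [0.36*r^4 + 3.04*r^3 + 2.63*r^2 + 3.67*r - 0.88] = 1.44*r^3 + 9.12*r^2 + 5.26*r + 3.67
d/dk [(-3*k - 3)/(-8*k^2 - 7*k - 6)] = 3*(8*k^2 + 7*k - (k + 1)*(16*k + 7) + 6)/(8*k^2 + 7*k + 6)^2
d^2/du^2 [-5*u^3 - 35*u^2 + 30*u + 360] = -30*u - 70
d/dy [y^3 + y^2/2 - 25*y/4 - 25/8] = 3*y^2 + y - 25/4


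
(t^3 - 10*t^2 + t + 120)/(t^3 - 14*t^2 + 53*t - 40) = (t + 3)/(t - 1)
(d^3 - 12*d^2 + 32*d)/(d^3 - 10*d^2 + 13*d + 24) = d*(d - 4)/(d^2 - 2*d - 3)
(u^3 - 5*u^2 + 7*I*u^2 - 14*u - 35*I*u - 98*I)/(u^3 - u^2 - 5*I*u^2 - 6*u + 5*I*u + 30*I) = (u^2 + 7*u*(-1 + I) - 49*I)/(u^2 - u*(3 + 5*I) + 15*I)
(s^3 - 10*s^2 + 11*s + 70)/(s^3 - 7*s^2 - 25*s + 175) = (s + 2)/(s + 5)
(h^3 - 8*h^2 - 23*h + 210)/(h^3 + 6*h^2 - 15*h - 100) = (h^2 - 13*h + 42)/(h^2 + h - 20)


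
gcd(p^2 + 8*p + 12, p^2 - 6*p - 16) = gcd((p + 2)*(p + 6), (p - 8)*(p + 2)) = p + 2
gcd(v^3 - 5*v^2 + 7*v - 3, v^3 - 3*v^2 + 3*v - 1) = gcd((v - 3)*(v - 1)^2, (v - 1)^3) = v^2 - 2*v + 1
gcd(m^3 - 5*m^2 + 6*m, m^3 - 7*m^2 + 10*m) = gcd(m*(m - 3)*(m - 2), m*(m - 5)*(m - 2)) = m^2 - 2*m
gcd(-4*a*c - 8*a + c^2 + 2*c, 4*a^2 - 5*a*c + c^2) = 4*a - c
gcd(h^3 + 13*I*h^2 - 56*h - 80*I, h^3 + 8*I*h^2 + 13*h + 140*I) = h + 5*I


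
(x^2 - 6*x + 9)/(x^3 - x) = (x^2 - 6*x + 9)/(x^3 - x)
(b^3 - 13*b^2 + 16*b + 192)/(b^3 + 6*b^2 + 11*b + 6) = (b^2 - 16*b + 64)/(b^2 + 3*b + 2)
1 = 1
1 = 1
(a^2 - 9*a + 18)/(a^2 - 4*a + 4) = (a^2 - 9*a + 18)/(a^2 - 4*a + 4)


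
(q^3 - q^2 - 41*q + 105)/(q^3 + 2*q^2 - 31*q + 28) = (q^2 - 8*q + 15)/(q^2 - 5*q + 4)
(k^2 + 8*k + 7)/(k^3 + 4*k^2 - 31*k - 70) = (k + 1)/(k^2 - 3*k - 10)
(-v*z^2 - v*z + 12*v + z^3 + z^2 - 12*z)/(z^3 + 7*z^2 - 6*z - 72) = (-v + z)/(z + 6)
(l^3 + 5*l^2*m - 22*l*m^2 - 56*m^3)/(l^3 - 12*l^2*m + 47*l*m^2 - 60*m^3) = (l^2 + 9*l*m + 14*m^2)/(l^2 - 8*l*m + 15*m^2)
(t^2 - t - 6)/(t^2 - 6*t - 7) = (-t^2 + t + 6)/(-t^2 + 6*t + 7)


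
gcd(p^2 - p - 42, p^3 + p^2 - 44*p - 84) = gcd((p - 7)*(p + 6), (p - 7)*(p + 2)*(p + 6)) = p^2 - p - 42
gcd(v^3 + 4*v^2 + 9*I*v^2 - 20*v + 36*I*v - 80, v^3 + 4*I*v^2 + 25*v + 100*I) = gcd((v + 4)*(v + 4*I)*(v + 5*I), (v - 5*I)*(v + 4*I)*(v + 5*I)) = v^2 + 9*I*v - 20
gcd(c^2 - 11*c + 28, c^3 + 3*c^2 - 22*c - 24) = c - 4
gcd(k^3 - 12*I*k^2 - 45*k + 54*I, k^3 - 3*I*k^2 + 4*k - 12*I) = k - 3*I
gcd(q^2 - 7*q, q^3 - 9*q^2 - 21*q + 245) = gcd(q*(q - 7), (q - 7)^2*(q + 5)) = q - 7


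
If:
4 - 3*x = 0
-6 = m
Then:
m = -6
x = 4/3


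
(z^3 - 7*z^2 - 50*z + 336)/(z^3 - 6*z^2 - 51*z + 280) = (z - 6)/(z - 5)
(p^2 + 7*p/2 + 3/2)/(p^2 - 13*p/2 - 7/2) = (p + 3)/(p - 7)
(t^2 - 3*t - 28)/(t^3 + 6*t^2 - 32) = (t - 7)/(t^2 + 2*t - 8)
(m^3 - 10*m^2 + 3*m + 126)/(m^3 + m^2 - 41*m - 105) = (m - 6)/(m + 5)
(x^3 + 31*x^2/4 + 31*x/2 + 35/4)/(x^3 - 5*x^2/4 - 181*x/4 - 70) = (x + 1)/(x - 8)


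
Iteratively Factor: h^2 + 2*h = (h + 2)*(h)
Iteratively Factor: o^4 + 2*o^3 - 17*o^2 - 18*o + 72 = (o - 3)*(o^3 + 5*o^2 - 2*o - 24) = (o - 3)*(o + 4)*(o^2 + o - 6) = (o - 3)*(o - 2)*(o + 4)*(o + 3)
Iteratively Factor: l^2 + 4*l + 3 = (l + 1)*(l + 3)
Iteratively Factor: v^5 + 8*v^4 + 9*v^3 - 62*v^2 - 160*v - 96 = (v + 4)*(v^4 + 4*v^3 - 7*v^2 - 34*v - 24) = (v + 1)*(v + 4)*(v^3 + 3*v^2 - 10*v - 24) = (v + 1)*(v + 2)*(v + 4)*(v^2 + v - 12) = (v + 1)*(v + 2)*(v + 4)^2*(v - 3)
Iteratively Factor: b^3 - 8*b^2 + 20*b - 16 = (b - 2)*(b^2 - 6*b + 8) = (b - 2)^2*(b - 4)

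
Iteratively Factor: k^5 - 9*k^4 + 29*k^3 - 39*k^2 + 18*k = (k - 1)*(k^4 - 8*k^3 + 21*k^2 - 18*k) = (k - 3)*(k - 1)*(k^3 - 5*k^2 + 6*k) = (k - 3)^2*(k - 1)*(k^2 - 2*k) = (k - 3)^2*(k - 2)*(k - 1)*(k)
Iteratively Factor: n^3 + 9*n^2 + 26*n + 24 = (n + 3)*(n^2 + 6*n + 8) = (n + 2)*(n + 3)*(n + 4)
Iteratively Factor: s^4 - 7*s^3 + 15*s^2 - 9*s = (s - 3)*(s^3 - 4*s^2 + 3*s) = (s - 3)*(s - 1)*(s^2 - 3*s) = (s - 3)^2*(s - 1)*(s)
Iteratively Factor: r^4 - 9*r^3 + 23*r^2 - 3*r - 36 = (r + 1)*(r^3 - 10*r^2 + 33*r - 36) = (r - 4)*(r + 1)*(r^2 - 6*r + 9) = (r - 4)*(r - 3)*(r + 1)*(r - 3)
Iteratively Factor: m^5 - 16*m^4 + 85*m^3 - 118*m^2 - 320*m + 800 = (m + 2)*(m^4 - 18*m^3 + 121*m^2 - 360*m + 400) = (m - 5)*(m + 2)*(m^3 - 13*m^2 + 56*m - 80) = (m - 5)*(m - 4)*(m + 2)*(m^2 - 9*m + 20) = (m - 5)*(m - 4)^2*(m + 2)*(m - 5)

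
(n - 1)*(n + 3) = n^2 + 2*n - 3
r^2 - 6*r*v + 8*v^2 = (r - 4*v)*(r - 2*v)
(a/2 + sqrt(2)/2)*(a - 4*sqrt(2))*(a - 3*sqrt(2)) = a^3/2 - 3*sqrt(2)*a^2 + 5*a + 12*sqrt(2)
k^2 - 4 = (k - 2)*(k + 2)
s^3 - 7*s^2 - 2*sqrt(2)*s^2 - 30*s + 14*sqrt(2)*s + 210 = (s - 7)*(s - 5*sqrt(2))*(s + 3*sqrt(2))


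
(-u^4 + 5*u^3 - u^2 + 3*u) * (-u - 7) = u^5 + 2*u^4 - 34*u^3 + 4*u^2 - 21*u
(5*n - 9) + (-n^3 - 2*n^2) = -n^3 - 2*n^2 + 5*n - 9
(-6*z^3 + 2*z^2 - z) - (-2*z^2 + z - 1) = -6*z^3 + 4*z^2 - 2*z + 1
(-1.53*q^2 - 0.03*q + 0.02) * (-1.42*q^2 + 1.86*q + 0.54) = 2.1726*q^4 - 2.8032*q^3 - 0.9104*q^2 + 0.021*q + 0.0108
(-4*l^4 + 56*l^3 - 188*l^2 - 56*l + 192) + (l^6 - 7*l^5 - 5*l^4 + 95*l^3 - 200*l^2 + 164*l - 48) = l^6 - 7*l^5 - 9*l^4 + 151*l^3 - 388*l^2 + 108*l + 144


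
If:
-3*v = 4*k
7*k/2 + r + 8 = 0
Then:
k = -3*v/4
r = 21*v/8 - 8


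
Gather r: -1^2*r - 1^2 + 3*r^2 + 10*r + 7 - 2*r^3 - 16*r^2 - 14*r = -2*r^3 - 13*r^2 - 5*r + 6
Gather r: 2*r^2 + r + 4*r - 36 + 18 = 2*r^2 + 5*r - 18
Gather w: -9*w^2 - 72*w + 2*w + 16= -9*w^2 - 70*w + 16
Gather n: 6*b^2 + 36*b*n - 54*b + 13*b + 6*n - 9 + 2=6*b^2 - 41*b + n*(36*b + 6) - 7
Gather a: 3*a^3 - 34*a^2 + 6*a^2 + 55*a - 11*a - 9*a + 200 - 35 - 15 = 3*a^3 - 28*a^2 + 35*a + 150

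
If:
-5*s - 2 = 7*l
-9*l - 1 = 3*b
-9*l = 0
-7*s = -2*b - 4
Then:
No Solution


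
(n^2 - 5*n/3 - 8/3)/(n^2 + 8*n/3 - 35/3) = (3*n^2 - 5*n - 8)/(3*n^2 + 8*n - 35)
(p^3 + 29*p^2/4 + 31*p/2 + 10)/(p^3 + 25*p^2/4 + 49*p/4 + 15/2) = (p + 4)/(p + 3)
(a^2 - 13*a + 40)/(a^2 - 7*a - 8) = (a - 5)/(a + 1)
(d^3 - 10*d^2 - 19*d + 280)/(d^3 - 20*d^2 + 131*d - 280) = (d + 5)/(d - 5)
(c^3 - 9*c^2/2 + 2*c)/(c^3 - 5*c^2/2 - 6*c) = (2*c - 1)/(2*c + 3)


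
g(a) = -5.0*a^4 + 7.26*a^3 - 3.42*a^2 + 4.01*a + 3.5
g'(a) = -20.0*a^3 + 21.78*a^2 - 6.84*a + 4.01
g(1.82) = -11.62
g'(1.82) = -56.87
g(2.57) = -103.67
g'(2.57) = -209.21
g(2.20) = -44.05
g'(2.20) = -118.58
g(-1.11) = -22.68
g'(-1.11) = 65.79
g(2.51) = -91.63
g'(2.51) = -192.21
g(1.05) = 6.27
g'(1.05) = -2.31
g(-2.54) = -355.84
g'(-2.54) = 489.64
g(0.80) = 6.19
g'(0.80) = 2.24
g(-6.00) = -8191.84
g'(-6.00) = 5149.13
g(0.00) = 3.50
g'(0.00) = 4.01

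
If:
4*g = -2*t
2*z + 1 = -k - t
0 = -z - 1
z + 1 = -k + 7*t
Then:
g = -1/16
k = 7/8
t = 1/8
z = -1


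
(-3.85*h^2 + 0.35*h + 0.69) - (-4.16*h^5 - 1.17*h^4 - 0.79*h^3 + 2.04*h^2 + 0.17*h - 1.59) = 4.16*h^5 + 1.17*h^4 + 0.79*h^3 - 5.89*h^2 + 0.18*h + 2.28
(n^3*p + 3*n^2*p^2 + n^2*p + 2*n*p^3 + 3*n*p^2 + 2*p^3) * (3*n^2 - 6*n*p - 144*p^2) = 3*n^5*p + 3*n^4*p^2 + 3*n^4*p - 156*n^3*p^3 + 3*n^3*p^2 - 444*n^2*p^4 - 156*n^2*p^3 - 288*n*p^5 - 444*n*p^4 - 288*p^5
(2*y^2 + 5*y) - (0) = 2*y^2 + 5*y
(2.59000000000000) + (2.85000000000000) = 5.44000000000000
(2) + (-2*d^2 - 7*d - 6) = -2*d^2 - 7*d - 4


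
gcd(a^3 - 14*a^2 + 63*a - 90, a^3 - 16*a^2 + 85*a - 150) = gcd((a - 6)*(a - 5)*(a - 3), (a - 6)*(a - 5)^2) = a^2 - 11*a + 30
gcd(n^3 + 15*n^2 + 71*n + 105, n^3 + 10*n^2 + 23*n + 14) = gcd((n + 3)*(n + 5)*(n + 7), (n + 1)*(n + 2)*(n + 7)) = n + 7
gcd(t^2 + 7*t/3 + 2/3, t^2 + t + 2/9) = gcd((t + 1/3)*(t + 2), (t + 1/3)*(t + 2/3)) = t + 1/3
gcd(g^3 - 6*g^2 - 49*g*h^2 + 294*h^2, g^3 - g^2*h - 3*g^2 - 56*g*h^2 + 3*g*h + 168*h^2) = g + 7*h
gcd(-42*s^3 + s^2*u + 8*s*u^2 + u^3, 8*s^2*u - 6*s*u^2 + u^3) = 2*s - u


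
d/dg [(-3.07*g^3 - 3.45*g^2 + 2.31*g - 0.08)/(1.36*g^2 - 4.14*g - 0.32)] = (-4.1752*g^4 + 25.4196*g^3 + 14.0886*g^2 + 2.4256*g - 1.0704)/(1.8496*g^4 - 11.2608*g^3 + 16.2692*g^2 + 2.6496*g + 0.1024)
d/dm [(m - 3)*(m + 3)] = 2*m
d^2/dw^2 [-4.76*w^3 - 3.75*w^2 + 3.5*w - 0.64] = -28.56*w - 7.5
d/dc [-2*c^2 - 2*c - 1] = -4*c - 2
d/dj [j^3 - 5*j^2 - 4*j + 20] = 3*j^2 - 10*j - 4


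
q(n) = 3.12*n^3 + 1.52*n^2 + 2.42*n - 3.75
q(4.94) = 421.43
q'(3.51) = 128.41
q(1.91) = 28.16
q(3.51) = 158.39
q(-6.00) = -637.47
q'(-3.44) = 102.72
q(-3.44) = -121.10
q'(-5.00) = 221.22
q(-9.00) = -2176.89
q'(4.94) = 245.86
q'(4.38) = 195.30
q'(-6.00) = 321.14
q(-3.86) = -169.88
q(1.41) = 11.43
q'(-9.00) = 733.22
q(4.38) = 298.18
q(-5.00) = -367.85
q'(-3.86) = 130.15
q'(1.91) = 42.37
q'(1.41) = 25.32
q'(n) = 9.36*n^2 + 3.04*n + 2.42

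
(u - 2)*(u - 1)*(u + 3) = u^3 - 7*u + 6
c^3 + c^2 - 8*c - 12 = (c - 3)*(c + 2)^2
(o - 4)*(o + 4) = o^2 - 16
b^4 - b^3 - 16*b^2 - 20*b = b*(b - 5)*(b + 2)^2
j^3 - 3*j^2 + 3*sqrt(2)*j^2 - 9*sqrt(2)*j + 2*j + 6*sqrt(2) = (j - 2)*(j - 1)*(j + 3*sqrt(2))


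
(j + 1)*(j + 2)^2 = j^3 + 5*j^2 + 8*j + 4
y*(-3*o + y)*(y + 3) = -3*o*y^2 - 9*o*y + y^3 + 3*y^2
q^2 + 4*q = q*(q + 4)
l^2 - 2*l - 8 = (l - 4)*(l + 2)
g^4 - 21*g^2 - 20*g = g*(g - 5)*(g + 1)*(g + 4)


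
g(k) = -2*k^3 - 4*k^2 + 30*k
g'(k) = -6*k^2 - 8*k + 30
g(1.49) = 29.20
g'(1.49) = 4.76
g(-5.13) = 10.84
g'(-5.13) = -86.86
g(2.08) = 27.10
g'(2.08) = -12.60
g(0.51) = 13.99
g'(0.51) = 24.36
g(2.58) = 16.43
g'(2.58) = -30.58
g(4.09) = -81.05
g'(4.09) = -103.09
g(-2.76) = -71.22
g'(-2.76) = 6.37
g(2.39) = 21.55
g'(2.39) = -23.39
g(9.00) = -1512.00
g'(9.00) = -528.00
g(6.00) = -396.00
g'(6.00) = -234.00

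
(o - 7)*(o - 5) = o^2 - 12*o + 35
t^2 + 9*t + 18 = (t + 3)*(t + 6)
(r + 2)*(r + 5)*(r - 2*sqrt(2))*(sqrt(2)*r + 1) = sqrt(2)*r^4 - 3*r^3 + 7*sqrt(2)*r^3 - 21*r^2 + 8*sqrt(2)*r^2 - 30*r - 14*sqrt(2)*r - 20*sqrt(2)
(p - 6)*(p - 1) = p^2 - 7*p + 6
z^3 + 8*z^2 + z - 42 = (z - 2)*(z + 3)*(z + 7)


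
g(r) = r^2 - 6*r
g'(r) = 2*r - 6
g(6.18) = 1.11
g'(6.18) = 6.36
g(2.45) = -8.70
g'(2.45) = -1.10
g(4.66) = -6.24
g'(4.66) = 3.32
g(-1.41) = 10.45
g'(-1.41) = -8.82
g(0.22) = -1.27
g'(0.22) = -5.56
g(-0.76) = 5.14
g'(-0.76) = -7.52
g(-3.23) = 29.81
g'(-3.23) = -12.46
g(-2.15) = 17.52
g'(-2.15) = -10.30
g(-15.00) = 315.00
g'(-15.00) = -36.00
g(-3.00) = 27.00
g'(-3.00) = -12.00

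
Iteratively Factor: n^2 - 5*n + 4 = (n - 4)*(n - 1)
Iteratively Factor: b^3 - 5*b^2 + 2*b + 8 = (b - 2)*(b^2 - 3*b - 4) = (b - 4)*(b - 2)*(b + 1)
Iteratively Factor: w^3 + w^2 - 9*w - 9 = (w + 3)*(w^2 - 2*w - 3) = (w + 1)*(w + 3)*(w - 3)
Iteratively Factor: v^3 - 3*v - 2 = (v + 1)*(v^2 - v - 2) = (v - 2)*(v + 1)*(v + 1)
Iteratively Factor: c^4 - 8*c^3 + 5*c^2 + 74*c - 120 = (c + 3)*(c^3 - 11*c^2 + 38*c - 40) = (c - 5)*(c + 3)*(c^2 - 6*c + 8) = (c - 5)*(c - 4)*(c + 3)*(c - 2)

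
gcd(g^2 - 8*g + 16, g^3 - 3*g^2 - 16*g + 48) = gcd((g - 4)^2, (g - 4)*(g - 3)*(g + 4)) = g - 4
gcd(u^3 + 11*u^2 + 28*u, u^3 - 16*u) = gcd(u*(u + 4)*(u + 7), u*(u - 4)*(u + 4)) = u^2 + 4*u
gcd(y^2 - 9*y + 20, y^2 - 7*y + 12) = y - 4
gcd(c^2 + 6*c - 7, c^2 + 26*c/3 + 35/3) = c + 7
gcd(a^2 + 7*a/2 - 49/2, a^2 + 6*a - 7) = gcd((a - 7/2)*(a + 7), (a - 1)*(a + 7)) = a + 7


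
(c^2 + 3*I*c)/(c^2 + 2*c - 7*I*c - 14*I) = c*(c + 3*I)/(c^2 + c*(2 - 7*I) - 14*I)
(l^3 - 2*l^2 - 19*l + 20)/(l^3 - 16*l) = (l^2 - 6*l + 5)/(l*(l - 4))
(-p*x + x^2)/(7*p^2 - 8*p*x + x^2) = x/(-7*p + x)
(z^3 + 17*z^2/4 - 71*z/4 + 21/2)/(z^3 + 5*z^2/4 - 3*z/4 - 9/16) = 4*(z^2 + 5*z - 14)/(4*z^2 + 8*z + 3)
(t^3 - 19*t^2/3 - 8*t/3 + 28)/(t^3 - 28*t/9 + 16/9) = 3*(3*t^2 - 25*t + 42)/(9*t^2 - 18*t + 8)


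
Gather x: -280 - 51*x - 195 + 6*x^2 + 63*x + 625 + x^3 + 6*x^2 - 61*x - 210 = x^3 + 12*x^2 - 49*x - 60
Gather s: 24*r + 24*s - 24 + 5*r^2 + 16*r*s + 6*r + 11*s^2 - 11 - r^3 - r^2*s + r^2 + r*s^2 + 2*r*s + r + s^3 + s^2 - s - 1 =-r^3 + 6*r^2 + 31*r + s^3 + s^2*(r + 12) + s*(-r^2 + 18*r + 23) - 36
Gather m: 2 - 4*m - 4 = -4*m - 2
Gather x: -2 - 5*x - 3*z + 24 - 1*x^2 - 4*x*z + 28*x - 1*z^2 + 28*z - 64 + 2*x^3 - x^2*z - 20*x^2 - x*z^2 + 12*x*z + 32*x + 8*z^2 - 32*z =2*x^3 + x^2*(-z - 21) + x*(-z^2 + 8*z + 55) + 7*z^2 - 7*z - 42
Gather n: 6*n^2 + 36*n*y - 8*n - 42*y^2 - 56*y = 6*n^2 + n*(36*y - 8) - 42*y^2 - 56*y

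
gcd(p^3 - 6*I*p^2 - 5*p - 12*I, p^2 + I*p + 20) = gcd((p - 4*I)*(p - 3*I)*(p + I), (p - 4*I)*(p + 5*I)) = p - 4*I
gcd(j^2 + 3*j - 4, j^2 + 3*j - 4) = j^2 + 3*j - 4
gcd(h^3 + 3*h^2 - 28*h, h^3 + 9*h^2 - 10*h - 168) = h^2 + 3*h - 28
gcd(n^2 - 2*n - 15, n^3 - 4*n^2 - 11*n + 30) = n^2 - 2*n - 15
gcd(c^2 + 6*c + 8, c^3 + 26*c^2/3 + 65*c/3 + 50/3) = c + 2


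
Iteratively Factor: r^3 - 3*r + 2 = (r + 2)*(r^2 - 2*r + 1) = (r - 1)*(r + 2)*(r - 1)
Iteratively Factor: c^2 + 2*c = (c)*(c + 2)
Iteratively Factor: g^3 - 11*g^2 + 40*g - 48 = (g - 4)*(g^2 - 7*g + 12) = (g - 4)*(g - 3)*(g - 4)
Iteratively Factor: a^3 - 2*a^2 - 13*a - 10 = (a + 1)*(a^2 - 3*a - 10) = (a - 5)*(a + 1)*(a + 2)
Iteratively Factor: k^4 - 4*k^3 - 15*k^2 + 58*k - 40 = (k - 1)*(k^3 - 3*k^2 - 18*k + 40) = (k - 2)*(k - 1)*(k^2 - k - 20) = (k - 2)*(k - 1)*(k + 4)*(k - 5)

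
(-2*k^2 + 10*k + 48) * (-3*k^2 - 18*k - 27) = 6*k^4 + 6*k^3 - 270*k^2 - 1134*k - 1296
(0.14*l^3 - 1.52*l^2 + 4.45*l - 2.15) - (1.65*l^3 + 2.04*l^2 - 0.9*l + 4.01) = -1.51*l^3 - 3.56*l^2 + 5.35*l - 6.16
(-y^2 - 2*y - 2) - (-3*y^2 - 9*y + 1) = 2*y^2 + 7*y - 3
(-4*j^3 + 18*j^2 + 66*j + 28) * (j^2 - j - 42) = -4*j^5 + 22*j^4 + 216*j^3 - 794*j^2 - 2800*j - 1176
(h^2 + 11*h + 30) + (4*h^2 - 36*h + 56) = 5*h^2 - 25*h + 86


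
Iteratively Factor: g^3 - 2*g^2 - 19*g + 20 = (g - 5)*(g^2 + 3*g - 4) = (g - 5)*(g + 4)*(g - 1)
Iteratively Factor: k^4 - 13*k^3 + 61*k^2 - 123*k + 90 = (k - 3)*(k^3 - 10*k^2 + 31*k - 30) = (k - 3)*(k - 2)*(k^2 - 8*k + 15) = (k - 5)*(k - 3)*(k - 2)*(k - 3)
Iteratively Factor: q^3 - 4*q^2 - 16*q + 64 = (q + 4)*(q^2 - 8*q + 16) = (q - 4)*(q + 4)*(q - 4)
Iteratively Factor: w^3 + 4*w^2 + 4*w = (w + 2)*(w^2 + 2*w) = w*(w + 2)*(w + 2)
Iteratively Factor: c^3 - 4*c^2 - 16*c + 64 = (c - 4)*(c^2 - 16) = (c - 4)*(c + 4)*(c - 4)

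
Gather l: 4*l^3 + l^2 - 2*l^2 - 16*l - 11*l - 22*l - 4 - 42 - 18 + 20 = 4*l^3 - l^2 - 49*l - 44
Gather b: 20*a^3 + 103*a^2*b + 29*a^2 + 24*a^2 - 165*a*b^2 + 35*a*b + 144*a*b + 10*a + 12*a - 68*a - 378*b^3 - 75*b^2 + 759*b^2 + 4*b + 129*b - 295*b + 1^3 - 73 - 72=20*a^3 + 53*a^2 - 46*a - 378*b^3 + b^2*(684 - 165*a) + b*(103*a^2 + 179*a - 162) - 144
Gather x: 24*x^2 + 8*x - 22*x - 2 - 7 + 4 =24*x^2 - 14*x - 5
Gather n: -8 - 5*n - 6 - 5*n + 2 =-10*n - 12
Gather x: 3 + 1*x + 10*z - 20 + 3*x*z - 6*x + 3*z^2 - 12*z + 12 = x*(3*z - 5) + 3*z^2 - 2*z - 5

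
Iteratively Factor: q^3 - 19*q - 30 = (q + 3)*(q^2 - 3*q - 10) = (q - 5)*(q + 3)*(q + 2)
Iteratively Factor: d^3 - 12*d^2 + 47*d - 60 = (d - 5)*(d^2 - 7*d + 12) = (d - 5)*(d - 4)*(d - 3)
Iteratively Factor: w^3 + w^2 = (w)*(w^2 + w) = w^2*(w + 1)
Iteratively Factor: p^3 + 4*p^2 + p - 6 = (p + 2)*(p^2 + 2*p - 3) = (p - 1)*(p + 2)*(p + 3)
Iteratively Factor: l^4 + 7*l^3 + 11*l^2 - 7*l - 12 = (l - 1)*(l^3 + 8*l^2 + 19*l + 12) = (l - 1)*(l + 4)*(l^2 + 4*l + 3) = (l - 1)*(l + 3)*(l + 4)*(l + 1)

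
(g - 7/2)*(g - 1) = g^2 - 9*g/2 + 7/2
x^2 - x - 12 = (x - 4)*(x + 3)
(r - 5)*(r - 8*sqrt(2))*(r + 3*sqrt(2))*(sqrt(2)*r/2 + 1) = sqrt(2)*r^4/2 - 4*r^3 - 5*sqrt(2)*r^3/2 - 29*sqrt(2)*r^2 + 20*r^2 - 48*r + 145*sqrt(2)*r + 240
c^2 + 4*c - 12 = (c - 2)*(c + 6)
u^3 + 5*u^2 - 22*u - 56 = (u - 4)*(u + 2)*(u + 7)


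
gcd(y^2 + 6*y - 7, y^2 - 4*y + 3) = y - 1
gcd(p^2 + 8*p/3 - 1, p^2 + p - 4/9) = p - 1/3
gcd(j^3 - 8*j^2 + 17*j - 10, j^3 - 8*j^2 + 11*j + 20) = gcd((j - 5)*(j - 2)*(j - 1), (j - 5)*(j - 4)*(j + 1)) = j - 5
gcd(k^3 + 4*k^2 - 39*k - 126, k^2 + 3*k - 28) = k + 7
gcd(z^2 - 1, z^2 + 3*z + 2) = z + 1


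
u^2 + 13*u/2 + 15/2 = (u + 3/2)*(u + 5)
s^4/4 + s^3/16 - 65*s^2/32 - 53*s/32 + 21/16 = (s/4 + 1/2)*(s - 3)*(s - 1/2)*(s + 7/4)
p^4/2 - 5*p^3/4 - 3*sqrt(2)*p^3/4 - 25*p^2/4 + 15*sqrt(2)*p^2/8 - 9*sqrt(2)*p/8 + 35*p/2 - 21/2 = (p/2 + sqrt(2))*(p - 3/2)*(p - 1)*(p - 7*sqrt(2)/2)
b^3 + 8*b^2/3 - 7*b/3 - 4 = (b - 4/3)*(b + 1)*(b + 3)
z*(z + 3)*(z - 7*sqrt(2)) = z^3 - 7*sqrt(2)*z^2 + 3*z^2 - 21*sqrt(2)*z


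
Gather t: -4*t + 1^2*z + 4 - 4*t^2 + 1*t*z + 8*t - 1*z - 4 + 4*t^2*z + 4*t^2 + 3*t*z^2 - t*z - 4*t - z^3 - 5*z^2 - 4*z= 4*t^2*z + 3*t*z^2 - z^3 - 5*z^2 - 4*z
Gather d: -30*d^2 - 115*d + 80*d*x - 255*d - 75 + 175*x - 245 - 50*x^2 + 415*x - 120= -30*d^2 + d*(80*x - 370) - 50*x^2 + 590*x - 440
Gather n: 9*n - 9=9*n - 9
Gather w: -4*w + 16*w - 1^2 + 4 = 12*w + 3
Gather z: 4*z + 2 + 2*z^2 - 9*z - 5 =2*z^2 - 5*z - 3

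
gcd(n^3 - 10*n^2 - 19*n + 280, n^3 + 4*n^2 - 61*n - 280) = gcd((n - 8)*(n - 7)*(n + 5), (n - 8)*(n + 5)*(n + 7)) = n^2 - 3*n - 40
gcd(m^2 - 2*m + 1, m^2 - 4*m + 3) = m - 1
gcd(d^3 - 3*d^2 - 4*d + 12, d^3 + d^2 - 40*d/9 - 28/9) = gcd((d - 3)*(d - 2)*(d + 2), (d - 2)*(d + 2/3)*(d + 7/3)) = d - 2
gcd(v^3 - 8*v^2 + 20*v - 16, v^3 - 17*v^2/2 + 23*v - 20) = v^2 - 6*v + 8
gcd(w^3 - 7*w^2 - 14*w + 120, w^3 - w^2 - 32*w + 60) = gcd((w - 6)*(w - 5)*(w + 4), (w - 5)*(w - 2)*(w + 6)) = w - 5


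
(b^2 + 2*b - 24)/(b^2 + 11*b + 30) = (b - 4)/(b + 5)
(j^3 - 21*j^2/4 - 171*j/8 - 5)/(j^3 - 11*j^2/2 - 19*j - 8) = (8*j^2 + 22*j + 5)/(4*(2*j^2 + 5*j + 2))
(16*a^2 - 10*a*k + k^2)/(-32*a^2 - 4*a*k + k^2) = (-2*a + k)/(4*a + k)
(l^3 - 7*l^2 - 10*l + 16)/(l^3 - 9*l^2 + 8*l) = (l + 2)/l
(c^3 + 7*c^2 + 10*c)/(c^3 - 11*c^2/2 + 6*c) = 2*(c^2 + 7*c + 10)/(2*c^2 - 11*c + 12)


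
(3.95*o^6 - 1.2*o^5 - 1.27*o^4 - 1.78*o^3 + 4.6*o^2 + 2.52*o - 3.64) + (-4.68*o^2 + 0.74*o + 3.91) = 3.95*o^6 - 1.2*o^5 - 1.27*o^4 - 1.78*o^3 - 0.0800000000000001*o^2 + 3.26*o + 0.27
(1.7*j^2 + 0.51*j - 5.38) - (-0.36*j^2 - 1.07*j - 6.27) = 2.06*j^2 + 1.58*j + 0.89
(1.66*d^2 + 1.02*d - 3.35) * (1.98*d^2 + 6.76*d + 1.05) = 3.2868*d^4 + 13.2412*d^3 + 2.0052*d^2 - 21.575*d - 3.5175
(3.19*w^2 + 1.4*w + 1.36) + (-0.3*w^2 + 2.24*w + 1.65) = 2.89*w^2 + 3.64*w + 3.01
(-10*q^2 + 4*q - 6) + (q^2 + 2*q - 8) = -9*q^2 + 6*q - 14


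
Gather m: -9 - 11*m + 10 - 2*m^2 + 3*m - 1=-2*m^2 - 8*m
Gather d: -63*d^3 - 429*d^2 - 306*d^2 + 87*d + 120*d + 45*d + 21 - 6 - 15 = -63*d^3 - 735*d^2 + 252*d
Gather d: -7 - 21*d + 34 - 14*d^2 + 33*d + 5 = -14*d^2 + 12*d + 32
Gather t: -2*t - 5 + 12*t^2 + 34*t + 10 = 12*t^2 + 32*t + 5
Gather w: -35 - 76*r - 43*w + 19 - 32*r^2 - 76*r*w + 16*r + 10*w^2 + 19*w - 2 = -32*r^2 - 60*r + 10*w^2 + w*(-76*r - 24) - 18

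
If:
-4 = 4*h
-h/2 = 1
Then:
No Solution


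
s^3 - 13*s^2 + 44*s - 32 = (s - 8)*(s - 4)*(s - 1)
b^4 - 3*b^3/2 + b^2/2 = b^2*(b - 1)*(b - 1/2)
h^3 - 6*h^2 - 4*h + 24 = (h - 6)*(h - 2)*(h + 2)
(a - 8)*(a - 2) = a^2 - 10*a + 16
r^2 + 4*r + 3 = (r + 1)*(r + 3)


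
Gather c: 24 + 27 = 51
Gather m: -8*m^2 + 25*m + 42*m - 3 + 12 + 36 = -8*m^2 + 67*m + 45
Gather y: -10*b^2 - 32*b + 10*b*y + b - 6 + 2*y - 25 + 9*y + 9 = -10*b^2 - 31*b + y*(10*b + 11) - 22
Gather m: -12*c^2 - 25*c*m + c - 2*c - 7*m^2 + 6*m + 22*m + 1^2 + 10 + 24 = -12*c^2 - c - 7*m^2 + m*(28 - 25*c) + 35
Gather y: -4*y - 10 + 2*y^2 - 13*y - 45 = 2*y^2 - 17*y - 55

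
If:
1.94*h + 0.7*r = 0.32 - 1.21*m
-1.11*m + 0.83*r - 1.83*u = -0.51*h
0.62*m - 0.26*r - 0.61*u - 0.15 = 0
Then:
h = -43.3602393476189*u - 3.43973947117591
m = 29.7861404313905*u + 2.56906837999082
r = 68.6823348748544*u + 5.54931690613196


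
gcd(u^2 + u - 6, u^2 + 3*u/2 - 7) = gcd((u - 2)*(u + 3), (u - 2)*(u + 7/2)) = u - 2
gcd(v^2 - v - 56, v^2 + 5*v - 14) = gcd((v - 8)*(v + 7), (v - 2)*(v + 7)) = v + 7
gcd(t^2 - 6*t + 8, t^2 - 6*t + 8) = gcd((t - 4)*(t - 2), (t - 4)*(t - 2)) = t^2 - 6*t + 8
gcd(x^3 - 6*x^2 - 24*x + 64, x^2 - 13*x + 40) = x - 8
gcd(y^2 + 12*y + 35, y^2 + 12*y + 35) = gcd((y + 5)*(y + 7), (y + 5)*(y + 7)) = y^2 + 12*y + 35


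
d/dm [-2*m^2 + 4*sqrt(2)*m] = -4*m + 4*sqrt(2)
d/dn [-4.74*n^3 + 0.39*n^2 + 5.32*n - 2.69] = -14.22*n^2 + 0.78*n + 5.32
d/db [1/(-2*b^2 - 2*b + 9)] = 2*(2*b + 1)/(2*b^2 + 2*b - 9)^2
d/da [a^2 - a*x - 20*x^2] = 2*a - x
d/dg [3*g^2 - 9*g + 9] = 6*g - 9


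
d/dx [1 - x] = -1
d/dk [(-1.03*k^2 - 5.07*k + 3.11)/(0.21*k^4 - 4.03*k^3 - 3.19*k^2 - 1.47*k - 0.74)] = (0.4326*k^5 - 0.956799999999999*k^4 - 43.4766*k^3 + 22.9407*k^2 + 21.3662*k + 8.3235)/(0.0441*k^8 - 1.6926*k^7 + 14.9011*k^6 + 25.094*k^5 + 21.7135*k^4 + 15.343*k^3 + 6.8821*k^2 + 2.1756*k + 0.5476)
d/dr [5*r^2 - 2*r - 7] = 10*r - 2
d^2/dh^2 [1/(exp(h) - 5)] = (exp(h) + 5)*exp(h)/(exp(h) - 5)^3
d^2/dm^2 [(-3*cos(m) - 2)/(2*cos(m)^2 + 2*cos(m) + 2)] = (27*(1 - cos(2*m))^2*cos(m) + 5*(1 - cos(2*m))^2 - 32*cos(m) - 22*cos(2*m) + 6*cos(3*m) - 6*cos(5*m) - 18)/(2*cos(m) + cos(2*m) + 3)^3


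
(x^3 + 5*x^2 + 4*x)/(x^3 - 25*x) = (x^2 + 5*x + 4)/(x^2 - 25)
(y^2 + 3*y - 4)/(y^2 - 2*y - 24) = (y - 1)/(y - 6)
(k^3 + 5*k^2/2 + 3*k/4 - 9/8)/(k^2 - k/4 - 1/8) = (4*k^2 + 12*k + 9)/(4*k + 1)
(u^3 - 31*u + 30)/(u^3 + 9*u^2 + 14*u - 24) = (u - 5)/(u + 4)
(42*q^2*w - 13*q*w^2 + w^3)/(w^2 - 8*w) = (42*q^2 - 13*q*w + w^2)/(w - 8)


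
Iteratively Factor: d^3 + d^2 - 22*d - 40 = (d - 5)*(d^2 + 6*d + 8) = (d - 5)*(d + 2)*(d + 4)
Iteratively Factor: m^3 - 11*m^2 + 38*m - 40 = (m - 2)*(m^2 - 9*m + 20) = (m - 4)*(m - 2)*(m - 5)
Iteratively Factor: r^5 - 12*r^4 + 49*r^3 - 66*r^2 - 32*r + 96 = (r - 4)*(r^4 - 8*r^3 + 17*r^2 + 2*r - 24) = (r - 4)*(r - 3)*(r^3 - 5*r^2 + 2*r + 8) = (r - 4)*(r - 3)*(r + 1)*(r^2 - 6*r + 8) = (r - 4)*(r - 3)*(r - 2)*(r + 1)*(r - 4)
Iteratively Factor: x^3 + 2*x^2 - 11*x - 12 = (x - 3)*(x^2 + 5*x + 4) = (x - 3)*(x + 1)*(x + 4)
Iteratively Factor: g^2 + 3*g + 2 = (g + 1)*(g + 2)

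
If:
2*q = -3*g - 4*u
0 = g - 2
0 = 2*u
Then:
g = 2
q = -3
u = 0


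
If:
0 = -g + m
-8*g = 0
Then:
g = 0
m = 0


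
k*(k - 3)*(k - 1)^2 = k^4 - 5*k^3 + 7*k^2 - 3*k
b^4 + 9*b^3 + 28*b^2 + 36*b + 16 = (b + 1)*(b + 2)^2*(b + 4)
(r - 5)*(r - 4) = r^2 - 9*r + 20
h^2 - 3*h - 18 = (h - 6)*(h + 3)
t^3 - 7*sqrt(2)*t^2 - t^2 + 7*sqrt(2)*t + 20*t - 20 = (t - 1)*(t - 5*sqrt(2))*(t - 2*sqrt(2))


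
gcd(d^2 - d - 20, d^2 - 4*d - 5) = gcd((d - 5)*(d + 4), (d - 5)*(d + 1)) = d - 5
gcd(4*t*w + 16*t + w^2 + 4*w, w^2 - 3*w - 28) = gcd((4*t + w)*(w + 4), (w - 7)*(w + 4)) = w + 4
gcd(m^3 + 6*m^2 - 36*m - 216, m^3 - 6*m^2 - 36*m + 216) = m^2 - 36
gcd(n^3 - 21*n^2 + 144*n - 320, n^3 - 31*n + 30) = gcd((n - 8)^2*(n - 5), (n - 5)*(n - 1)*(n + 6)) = n - 5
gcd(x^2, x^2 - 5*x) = x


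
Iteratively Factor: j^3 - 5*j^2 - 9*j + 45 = (j - 5)*(j^2 - 9) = (j - 5)*(j + 3)*(j - 3)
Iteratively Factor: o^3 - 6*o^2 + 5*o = (o)*(o^2 - 6*o + 5) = o*(o - 5)*(o - 1)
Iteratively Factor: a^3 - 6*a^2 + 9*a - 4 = (a - 4)*(a^2 - 2*a + 1) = (a - 4)*(a - 1)*(a - 1)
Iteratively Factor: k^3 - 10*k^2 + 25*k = (k - 5)*(k^2 - 5*k) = (k - 5)^2*(k)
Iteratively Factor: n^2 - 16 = (n + 4)*(n - 4)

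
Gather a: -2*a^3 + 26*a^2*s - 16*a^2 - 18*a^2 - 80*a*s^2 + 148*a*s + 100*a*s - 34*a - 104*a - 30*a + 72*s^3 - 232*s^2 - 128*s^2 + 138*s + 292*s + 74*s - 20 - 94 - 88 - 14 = -2*a^3 + a^2*(26*s - 34) + a*(-80*s^2 + 248*s - 168) + 72*s^3 - 360*s^2 + 504*s - 216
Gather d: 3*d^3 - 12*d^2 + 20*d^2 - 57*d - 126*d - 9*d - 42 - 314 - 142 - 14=3*d^3 + 8*d^2 - 192*d - 512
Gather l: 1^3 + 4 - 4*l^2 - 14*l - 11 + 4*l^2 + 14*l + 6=0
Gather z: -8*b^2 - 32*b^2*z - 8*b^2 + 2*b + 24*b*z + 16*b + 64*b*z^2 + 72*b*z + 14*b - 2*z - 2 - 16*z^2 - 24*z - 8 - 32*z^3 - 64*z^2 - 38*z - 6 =-16*b^2 + 32*b - 32*z^3 + z^2*(64*b - 80) + z*(-32*b^2 + 96*b - 64) - 16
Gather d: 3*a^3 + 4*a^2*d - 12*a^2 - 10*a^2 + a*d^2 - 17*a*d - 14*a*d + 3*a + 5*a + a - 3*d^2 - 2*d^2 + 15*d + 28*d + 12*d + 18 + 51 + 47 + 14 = 3*a^3 - 22*a^2 + 9*a + d^2*(a - 5) + d*(4*a^2 - 31*a + 55) + 130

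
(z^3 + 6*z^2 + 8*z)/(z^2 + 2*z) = z + 4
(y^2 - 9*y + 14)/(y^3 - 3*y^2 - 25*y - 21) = (y - 2)/(y^2 + 4*y + 3)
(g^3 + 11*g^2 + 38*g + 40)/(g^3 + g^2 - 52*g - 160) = (g + 2)/(g - 8)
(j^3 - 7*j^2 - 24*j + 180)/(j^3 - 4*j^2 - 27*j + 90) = (j - 6)/(j - 3)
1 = 1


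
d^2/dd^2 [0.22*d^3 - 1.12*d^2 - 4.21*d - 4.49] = 1.32*d - 2.24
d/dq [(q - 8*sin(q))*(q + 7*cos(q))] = -(q - 8*sin(q))*(7*sin(q) - 1) - (q + 7*cos(q))*(8*cos(q) - 1)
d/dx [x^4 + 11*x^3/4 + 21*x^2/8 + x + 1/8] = 4*x^3 + 33*x^2/4 + 21*x/4 + 1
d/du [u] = 1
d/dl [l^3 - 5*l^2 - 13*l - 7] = 3*l^2 - 10*l - 13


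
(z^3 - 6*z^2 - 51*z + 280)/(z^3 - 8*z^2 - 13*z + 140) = (z^2 - z - 56)/(z^2 - 3*z - 28)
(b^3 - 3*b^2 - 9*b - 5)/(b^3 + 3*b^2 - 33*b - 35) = (b + 1)/(b + 7)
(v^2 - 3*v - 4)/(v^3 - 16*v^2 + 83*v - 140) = (v + 1)/(v^2 - 12*v + 35)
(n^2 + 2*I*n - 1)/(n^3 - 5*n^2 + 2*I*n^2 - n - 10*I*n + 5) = 1/(n - 5)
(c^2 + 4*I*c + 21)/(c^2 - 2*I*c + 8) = (c^2 + 4*I*c + 21)/(c^2 - 2*I*c + 8)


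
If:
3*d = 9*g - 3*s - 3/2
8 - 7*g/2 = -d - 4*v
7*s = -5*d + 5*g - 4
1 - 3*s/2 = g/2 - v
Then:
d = 31/188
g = -1/94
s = -131/188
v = -771/376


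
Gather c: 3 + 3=6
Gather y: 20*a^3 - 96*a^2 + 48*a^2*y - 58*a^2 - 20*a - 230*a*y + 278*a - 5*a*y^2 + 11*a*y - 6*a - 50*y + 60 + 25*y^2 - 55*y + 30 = 20*a^3 - 154*a^2 + 252*a + y^2*(25 - 5*a) + y*(48*a^2 - 219*a - 105) + 90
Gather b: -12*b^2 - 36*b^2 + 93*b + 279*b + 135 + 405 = -48*b^2 + 372*b + 540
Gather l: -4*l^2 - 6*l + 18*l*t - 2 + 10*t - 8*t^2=-4*l^2 + l*(18*t - 6) - 8*t^2 + 10*t - 2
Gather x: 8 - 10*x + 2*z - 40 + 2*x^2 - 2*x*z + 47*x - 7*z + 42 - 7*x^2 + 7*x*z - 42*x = -5*x^2 + x*(5*z - 5) - 5*z + 10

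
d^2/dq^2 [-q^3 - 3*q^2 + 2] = -6*q - 6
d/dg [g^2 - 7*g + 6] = 2*g - 7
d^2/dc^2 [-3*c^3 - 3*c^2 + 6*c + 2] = -18*c - 6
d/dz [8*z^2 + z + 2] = 16*z + 1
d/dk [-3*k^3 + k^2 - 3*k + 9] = -9*k^2 + 2*k - 3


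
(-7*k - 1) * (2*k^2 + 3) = -14*k^3 - 2*k^2 - 21*k - 3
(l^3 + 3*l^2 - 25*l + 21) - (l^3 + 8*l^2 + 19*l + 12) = -5*l^2 - 44*l + 9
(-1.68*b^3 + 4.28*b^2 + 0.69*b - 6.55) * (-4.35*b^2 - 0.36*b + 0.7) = 7.308*b^5 - 18.0132*b^4 - 5.7183*b^3 + 31.2401*b^2 + 2.841*b - 4.585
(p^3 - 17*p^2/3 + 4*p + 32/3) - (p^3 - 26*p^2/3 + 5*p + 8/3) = 3*p^2 - p + 8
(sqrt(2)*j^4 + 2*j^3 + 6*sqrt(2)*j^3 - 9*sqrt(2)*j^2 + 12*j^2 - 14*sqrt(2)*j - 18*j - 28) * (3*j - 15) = 3*sqrt(2)*j^5 + 3*sqrt(2)*j^4 + 6*j^4 - 117*sqrt(2)*j^3 + 6*j^3 - 234*j^2 + 93*sqrt(2)*j^2 + 186*j + 210*sqrt(2)*j + 420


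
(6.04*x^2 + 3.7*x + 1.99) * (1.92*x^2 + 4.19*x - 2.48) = 11.5968*x^4 + 32.4116*x^3 + 4.3446*x^2 - 0.837899999999999*x - 4.9352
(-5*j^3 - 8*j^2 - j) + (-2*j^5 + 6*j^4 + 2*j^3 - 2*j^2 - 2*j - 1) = -2*j^5 + 6*j^4 - 3*j^3 - 10*j^2 - 3*j - 1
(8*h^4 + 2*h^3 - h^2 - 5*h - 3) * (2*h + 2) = 16*h^5 + 20*h^4 + 2*h^3 - 12*h^2 - 16*h - 6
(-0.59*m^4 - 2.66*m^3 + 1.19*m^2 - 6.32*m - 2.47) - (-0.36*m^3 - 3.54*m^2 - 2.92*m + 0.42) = -0.59*m^4 - 2.3*m^3 + 4.73*m^2 - 3.4*m - 2.89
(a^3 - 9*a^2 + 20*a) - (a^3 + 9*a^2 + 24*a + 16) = -18*a^2 - 4*a - 16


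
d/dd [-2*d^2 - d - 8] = -4*d - 1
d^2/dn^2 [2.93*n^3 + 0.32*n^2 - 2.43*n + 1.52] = 17.58*n + 0.64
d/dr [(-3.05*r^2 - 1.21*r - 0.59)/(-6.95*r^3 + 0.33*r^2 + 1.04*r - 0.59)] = (-21.1975*r^4 - 16.819*r^3 - 15.0742*r^2 + 3.9884*r + 1.3275)/(48.3025*r^6 - 4.587*r^5 - 14.3471*r^4 + 8.8874*r^3 + 0.6922*r^2 - 1.2272*r + 0.3481)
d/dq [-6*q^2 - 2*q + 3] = -12*q - 2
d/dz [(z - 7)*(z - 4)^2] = 3*(z - 6)*(z - 4)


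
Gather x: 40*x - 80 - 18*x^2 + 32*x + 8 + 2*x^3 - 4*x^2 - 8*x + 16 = 2*x^3 - 22*x^2 + 64*x - 56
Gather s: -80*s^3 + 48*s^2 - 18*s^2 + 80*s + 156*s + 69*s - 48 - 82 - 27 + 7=-80*s^3 + 30*s^2 + 305*s - 150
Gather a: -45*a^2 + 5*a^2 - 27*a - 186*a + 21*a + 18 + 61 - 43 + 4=-40*a^2 - 192*a + 40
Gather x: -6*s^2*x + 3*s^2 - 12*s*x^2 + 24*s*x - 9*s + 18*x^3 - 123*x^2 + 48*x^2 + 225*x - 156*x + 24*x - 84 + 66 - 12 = 3*s^2 - 9*s + 18*x^3 + x^2*(-12*s - 75) + x*(-6*s^2 + 24*s + 93) - 30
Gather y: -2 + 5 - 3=0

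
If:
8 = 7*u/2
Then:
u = 16/7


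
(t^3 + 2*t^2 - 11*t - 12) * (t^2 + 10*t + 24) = t^5 + 12*t^4 + 33*t^3 - 74*t^2 - 384*t - 288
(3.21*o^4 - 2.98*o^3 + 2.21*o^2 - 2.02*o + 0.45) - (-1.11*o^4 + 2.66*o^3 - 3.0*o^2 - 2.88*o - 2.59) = 4.32*o^4 - 5.64*o^3 + 5.21*o^2 + 0.86*o + 3.04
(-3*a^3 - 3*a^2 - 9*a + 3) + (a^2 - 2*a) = -3*a^3 - 2*a^2 - 11*a + 3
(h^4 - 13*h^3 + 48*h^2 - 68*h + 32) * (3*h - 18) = 3*h^5 - 57*h^4 + 378*h^3 - 1068*h^2 + 1320*h - 576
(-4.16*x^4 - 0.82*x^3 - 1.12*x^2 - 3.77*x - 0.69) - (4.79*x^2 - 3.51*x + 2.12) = -4.16*x^4 - 0.82*x^3 - 5.91*x^2 - 0.26*x - 2.81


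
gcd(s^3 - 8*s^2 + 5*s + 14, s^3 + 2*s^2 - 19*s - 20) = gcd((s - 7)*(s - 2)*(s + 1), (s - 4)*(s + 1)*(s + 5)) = s + 1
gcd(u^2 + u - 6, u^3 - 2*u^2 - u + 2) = u - 2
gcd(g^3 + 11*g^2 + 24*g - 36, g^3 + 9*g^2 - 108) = g^2 + 12*g + 36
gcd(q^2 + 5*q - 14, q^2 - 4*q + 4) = q - 2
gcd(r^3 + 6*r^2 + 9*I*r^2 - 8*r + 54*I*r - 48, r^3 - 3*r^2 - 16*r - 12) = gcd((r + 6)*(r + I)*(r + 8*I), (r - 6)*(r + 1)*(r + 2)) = 1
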